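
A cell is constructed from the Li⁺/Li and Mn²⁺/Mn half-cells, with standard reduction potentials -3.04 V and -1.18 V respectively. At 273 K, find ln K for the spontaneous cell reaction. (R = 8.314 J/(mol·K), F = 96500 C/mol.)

E°_cell = -1.18 − (-3.04) = 1.86 V, with n = 2 electrons transferred.
At equilibrium E = 0, so the Nernst equation gives ln K = nFE°/RT = (2)(96500)(1.86)/((8.314)(273)) = 158.16.

ln K = 158.2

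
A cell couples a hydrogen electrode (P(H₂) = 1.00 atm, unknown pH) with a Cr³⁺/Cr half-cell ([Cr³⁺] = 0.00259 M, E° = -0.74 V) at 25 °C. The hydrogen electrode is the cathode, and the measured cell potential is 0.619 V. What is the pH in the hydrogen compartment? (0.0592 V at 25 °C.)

E°_cell = 0.74 V and n = 6.
log Q = n(E° − E)/0.0592 = 6×(0.74 − 0.619)/0.0592 = 12.264.
With Q = [Cr³⁺]^2·P(H₂)^3 / [H⁺]^6, solving for [H⁺] gives log[H⁺] = -2.906, so pH = 2.91.

pH = 2.91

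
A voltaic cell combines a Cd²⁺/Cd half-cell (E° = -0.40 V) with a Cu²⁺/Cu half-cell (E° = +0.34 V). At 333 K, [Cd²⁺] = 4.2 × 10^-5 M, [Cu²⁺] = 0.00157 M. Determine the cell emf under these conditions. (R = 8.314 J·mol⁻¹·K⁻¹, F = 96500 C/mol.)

The Cu²⁺/Cu couple has the higher reduction potential and acts as the cathode, so E°_cell = +0.34 − (-0.40) = 0.74 V.
Balancing electrons gives n = 2; the reaction quotient is Q = [Cd²⁺]/[Cu²⁺] = 0.0268.
E = E° − (RT/nF) ln Q = 0.74 − (8.314×333)/(2×96500) × (-3.621) = 0.740 + 0.052 = 0.792 V.

0.792 V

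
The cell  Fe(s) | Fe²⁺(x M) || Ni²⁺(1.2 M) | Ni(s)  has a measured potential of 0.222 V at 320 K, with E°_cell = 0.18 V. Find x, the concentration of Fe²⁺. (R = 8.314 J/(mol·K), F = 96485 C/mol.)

0.057 M

From the Nernst equation, ln Q = nF(E° − E)/RT = 2×96485×(0.18 − 0.222)/(8.314×320) = -3.046, so Q = 0.0475.
With Q = [Fe²⁺]/[Ni²⁺] and the known concentrations, [Fe²⁺] in the numerator gives [Fe²⁺] = 0.057 M.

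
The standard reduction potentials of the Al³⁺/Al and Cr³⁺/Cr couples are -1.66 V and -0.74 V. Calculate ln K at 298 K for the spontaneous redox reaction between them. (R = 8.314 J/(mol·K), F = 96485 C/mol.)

E°_cell = -0.74 − (-1.66) = 0.92 V, with n = 3 electrons transferred.
At equilibrium E = 0, so the Nernst equation gives ln K = nFE°/RT = (3)(96485)(0.92)/((8.314)(298)) = 107.48.

ln K = 107.5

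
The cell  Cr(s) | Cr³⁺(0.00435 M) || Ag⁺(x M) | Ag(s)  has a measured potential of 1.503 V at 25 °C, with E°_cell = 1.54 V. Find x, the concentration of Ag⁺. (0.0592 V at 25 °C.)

From the Nernst equation, log Q = n(E° − E)/0.0592 = 3(1.54 − 1.503)/0.0592 = 1.875, so Q = 75.0.
With Q = [Cr³⁺]/[Ag⁺]^3 and the known concentrations, [Ag⁺]^3 in the denominator gives [Ag⁺] = 0.039 M.

0.039 M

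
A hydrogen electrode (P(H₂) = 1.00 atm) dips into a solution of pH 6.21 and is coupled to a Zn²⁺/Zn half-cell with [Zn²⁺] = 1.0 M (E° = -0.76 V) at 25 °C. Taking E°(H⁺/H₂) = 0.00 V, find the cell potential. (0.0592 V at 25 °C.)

The hydrogen couple is the cathode, so E°_cell = 0.76 V; n = 2.
[H⁺] = 10^(−6.21) = 6.2 × 10^-7 M, and Q = [Zn²⁺]·P(H₂) / [H⁺]^2 = 2.63 × 10^12.
E = E° − (0.0592/2) log Q = 0.76 − (0.0592/2)(12.420) = 0.392 V.

0.39 V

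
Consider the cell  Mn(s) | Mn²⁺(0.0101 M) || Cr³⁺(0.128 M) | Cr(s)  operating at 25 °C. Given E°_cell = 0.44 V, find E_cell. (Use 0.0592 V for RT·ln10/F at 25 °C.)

0.481 V

Balancing electrons gives n = 6; the reaction quotient is Q = [Mn²⁺]^3/[Cr³⁺]^2 = 6.29 × 10^-5.
At 25 °C, E = E° − (0.0592/n) log Q = 0.44 − (0.0592/6)(-4.201) = 0.440 + 0.041 = 0.481 V.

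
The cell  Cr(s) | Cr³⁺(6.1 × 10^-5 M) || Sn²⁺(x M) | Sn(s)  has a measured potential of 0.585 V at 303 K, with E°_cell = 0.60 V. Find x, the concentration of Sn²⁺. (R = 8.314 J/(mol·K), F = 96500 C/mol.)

From the Nernst equation, ln Q = nF(E° − E)/RT = 6×96500×(0.60 − 0.585)/(8.314×303) = 3.448, so Q = 31.4.
With Q = [Cr³⁺]^2/[Sn²⁺]^3 and the known concentrations, [Sn²⁺]^3 in the denominator gives [Sn²⁺] = 4.9 × 10^-4 M.

4.9 × 10^-4 M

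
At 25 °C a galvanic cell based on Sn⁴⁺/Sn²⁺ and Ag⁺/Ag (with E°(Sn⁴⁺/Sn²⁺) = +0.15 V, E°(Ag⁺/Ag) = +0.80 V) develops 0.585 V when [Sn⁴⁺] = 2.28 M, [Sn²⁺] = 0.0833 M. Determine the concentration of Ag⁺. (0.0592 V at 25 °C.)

0.42 M

From the Nernst equation, log Q = n(E° − E)/0.0592 = 2(0.65 − 0.585)/0.0592 = 2.196, so Q = 157.
With Q = [Sn⁴⁺]/([Sn²⁺]·[Ag⁺]^2) and the known concentrations, [Ag⁺]^2 in the denominator gives [Ag⁺] = 0.42 M.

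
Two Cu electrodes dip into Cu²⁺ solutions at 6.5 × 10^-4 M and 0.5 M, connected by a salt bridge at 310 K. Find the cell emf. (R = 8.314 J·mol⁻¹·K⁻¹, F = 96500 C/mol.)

Both half-cells are Cu²⁺/Cu, so E°_cell = 0. The concentrated side is the cathode; the cell reaction moves Cu²⁺ from high to low concentration with n = 2.
Q = [Cu²⁺]_dilute/[Cu²⁺]_conc = 6.5 × 10^-4/0.5 = 0.00130.
E = 0 − (RT/nF) ln Q = −((8.314×310)/(2×96500))(-6.645) = 0.0887 V.

0.089 V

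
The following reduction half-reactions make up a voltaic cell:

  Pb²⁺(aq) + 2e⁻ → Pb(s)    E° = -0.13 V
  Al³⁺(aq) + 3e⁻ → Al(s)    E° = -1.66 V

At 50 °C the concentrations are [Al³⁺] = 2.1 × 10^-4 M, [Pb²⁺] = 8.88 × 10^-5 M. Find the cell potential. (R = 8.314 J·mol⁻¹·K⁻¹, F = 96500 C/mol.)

The Pb²⁺/Pb couple has the higher reduction potential and acts as the cathode, so E°_cell = -0.13 − (-1.66) = 1.53 V.
Balancing electrons gives n = 6; the reaction quotient is Q = [Al³⁺]^2/[Pb²⁺]^3 = 6.3 × 10^4.
E = E° − (RT/nF) ln Q = 1.53 − (8.314×323)/(6×96500) × (11.051) = 1.530 − 0.051 = 1.479 V.

1.48 V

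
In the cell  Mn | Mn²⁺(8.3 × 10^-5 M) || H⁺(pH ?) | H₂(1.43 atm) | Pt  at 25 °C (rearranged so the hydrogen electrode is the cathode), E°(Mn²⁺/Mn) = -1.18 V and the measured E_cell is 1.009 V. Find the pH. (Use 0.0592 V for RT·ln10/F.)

E°_cell = 1.18 V and n = 2.
log Q = n(E° − E)/0.0592 = 2×(1.18 − 1.009)/0.0592 = 5.777.
With Q = [Mn²⁺]·P(H₂) / [H⁺]^2, solving for [H⁺] gives log[H⁺] = -4.851, so pH = 4.85.

pH = 4.85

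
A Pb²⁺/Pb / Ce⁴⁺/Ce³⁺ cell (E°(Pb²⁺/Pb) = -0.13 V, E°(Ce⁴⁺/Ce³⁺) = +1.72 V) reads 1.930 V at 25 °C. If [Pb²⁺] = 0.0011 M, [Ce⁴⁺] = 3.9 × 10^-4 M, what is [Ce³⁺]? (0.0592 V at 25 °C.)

From the Nernst equation, log Q = n(E° − E)/0.0592 = 2(1.85 − 1.930)/0.0592 = -2.703, so Q = 0.00198.
With Q = [Pb²⁺]·[Ce³⁺]^2/[Ce⁴⁺]^2 and the known concentrations, [Ce³⁺]^2 in the numerator gives [Ce³⁺] = 5.2 × 10^-4 M.

5.2 × 10^-4 M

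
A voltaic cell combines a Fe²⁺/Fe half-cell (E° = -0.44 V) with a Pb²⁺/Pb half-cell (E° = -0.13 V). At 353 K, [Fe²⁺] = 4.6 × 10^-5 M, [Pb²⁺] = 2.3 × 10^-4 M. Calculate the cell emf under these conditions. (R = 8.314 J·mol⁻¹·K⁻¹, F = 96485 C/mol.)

0.334 V

The Pb²⁺/Pb couple has the higher reduction potential and acts as the cathode, so E°_cell = -0.13 − (-0.44) = 0.31 V.
Balancing electrons gives n = 2; the reaction quotient is Q = [Fe²⁺]/[Pb²⁺] = 0.200.
E = E° − (RT/nF) ln Q = 0.31 − (8.314×353)/(2×96485) × (-1.609) = 0.310 + 0.024 = 0.334 V.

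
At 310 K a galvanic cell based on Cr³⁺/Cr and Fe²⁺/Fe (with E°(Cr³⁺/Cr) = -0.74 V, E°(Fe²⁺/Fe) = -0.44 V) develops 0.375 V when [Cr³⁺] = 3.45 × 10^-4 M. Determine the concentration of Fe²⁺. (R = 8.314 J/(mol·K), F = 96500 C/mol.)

From the Nernst equation, ln Q = nF(E° − E)/RT = 6×96500×(0.30 − 0.375)/(8.314×310) = -16.849, so Q = 4.82 × 10^-8.
With Q = [Cr³⁺]^2/[Fe²⁺]^3 and the known concentrations, [Fe²⁺]^3 in the denominator gives [Fe²⁺] = 1.4 M.

1.4 M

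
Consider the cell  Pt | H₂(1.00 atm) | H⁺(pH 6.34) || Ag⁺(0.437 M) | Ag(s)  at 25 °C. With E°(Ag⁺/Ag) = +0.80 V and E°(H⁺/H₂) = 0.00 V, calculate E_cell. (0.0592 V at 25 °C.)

The Ag⁺/Ag couple is the cathode, so E°_cell = 0.80 V; n = 2.
[H⁺] = 10^(−6.34) = 4.6 × 10^-7 M, and Q = [H⁺]^2 / ([Ag⁺]^2·P(H₂)) = 1.09 × 10^-12.
E = E° − (0.0592/2) log Q = 0.80 − (0.0592/2)(-11.961) = 1.154 V.

1.15 V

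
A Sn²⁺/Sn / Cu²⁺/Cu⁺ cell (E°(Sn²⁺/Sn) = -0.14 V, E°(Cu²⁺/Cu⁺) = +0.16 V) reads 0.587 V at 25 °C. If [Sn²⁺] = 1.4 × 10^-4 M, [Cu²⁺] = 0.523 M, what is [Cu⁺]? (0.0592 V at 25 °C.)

6.3 × 10^-4 M

From the Nernst equation, log Q = n(E° − E)/0.0592 = 2(0.30 − 0.587)/0.0592 = -9.696, so Q = 2.01 × 10^-10.
With Q = [Sn²⁺]·[Cu⁺]^2/[Cu²⁺]^2 and the known concentrations, [Cu⁺]^2 in the numerator gives [Cu⁺] = 6.3 × 10^-4 M.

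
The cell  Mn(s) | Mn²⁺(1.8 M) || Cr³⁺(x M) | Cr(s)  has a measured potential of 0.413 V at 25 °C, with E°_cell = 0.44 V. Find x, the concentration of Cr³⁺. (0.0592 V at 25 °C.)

From the Nernst equation, log Q = n(E° − E)/0.0592 = 6(0.44 − 0.413)/0.0592 = 2.736, so Q = 545.
With Q = [Mn²⁺]^3/[Cr³⁺]^2 and the known concentrations, [Cr³⁺]^2 in the denominator gives [Cr³⁺] = 0.1 M.

0.1 M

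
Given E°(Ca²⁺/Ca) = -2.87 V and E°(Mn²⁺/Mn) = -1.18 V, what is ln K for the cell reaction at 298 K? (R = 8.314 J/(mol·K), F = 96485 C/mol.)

E°_cell = -1.18 − (-2.87) = 1.69 V, with n = 2 electrons transferred.
At equilibrium E = 0, so the Nernst equation gives ln K = nFE°/RT = (2)(96485)(1.69)/((8.314)(298)) = 131.63.

ln K = 131.6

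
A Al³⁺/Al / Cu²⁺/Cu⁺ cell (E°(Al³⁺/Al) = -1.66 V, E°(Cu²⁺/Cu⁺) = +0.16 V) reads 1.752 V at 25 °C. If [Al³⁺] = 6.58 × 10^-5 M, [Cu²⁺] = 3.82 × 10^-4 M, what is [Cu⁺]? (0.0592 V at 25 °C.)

0.13 M

From the Nernst equation, log Q = n(E° − E)/0.0592 = 3(1.82 − 1.752)/0.0592 = 3.446, so Q = 2790.
With Q = [Al³⁺]·[Cu⁺]^3/[Cu²⁺]^3 and the known concentrations, [Cu⁺]^3 in the numerator gives [Cu⁺] = 0.13 M.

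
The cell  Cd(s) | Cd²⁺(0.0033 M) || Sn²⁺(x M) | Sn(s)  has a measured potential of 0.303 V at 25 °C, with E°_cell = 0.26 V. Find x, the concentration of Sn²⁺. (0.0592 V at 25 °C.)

From the Nernst equation, log Q = n(E° − E)/0.0592 = 2(0.26 − 0.303)/0.0592 = -1.453, so Q = 0.0353.
With Q = [Cd²⁺]/[Sn²⁺] and the known concentrations, [Sn²⁺] in the denominator gives [Sn²⁺] = 0.094 M.

0.094 M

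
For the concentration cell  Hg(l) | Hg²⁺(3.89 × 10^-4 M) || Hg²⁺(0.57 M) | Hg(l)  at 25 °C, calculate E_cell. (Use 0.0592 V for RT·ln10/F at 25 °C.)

Both half-cells are Hg²⁺/Hg, so E°_cell = 0. The concentrated side is the cathode; the cell reaction moves Hg²⁺ from high to low concentration with n = 2.
Q = [Hg²⁺]_dilute/[Hg²⁺]_conc = 3.89 × 10^-4/0.57 = 6.82 × 10^-4.
E = 0 − (0.0592/2) log Q = −(0.0592/2)(-3.166) = 0.0937 V.

0.094 V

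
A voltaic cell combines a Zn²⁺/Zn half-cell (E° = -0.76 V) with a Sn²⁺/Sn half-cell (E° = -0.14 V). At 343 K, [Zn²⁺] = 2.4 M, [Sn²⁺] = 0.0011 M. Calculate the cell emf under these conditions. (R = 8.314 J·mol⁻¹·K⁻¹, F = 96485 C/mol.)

The Sn²⁺/Sn couple has the higher reduction potential and acts as the cathode, so E°_cell = -0.14 − (-0.76) = 0.62 V.
Balancing electrons gives n = 2; the reaction quotient is Q = [Zn²⁺]/[Sn²⁺] = 2180.
E = E° − (RT/nF) ln Q = 0.62 − (8.314×343)/(2×96485) × (7.688) = 0.620 − 0.114 = 0.506 V.

0.506 V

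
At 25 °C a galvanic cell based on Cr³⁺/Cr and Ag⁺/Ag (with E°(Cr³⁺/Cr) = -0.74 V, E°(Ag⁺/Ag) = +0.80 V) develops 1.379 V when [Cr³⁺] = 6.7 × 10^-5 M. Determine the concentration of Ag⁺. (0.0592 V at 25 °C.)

7.7 × 10^-5 M

From the Nernst equation, log Q = n(E° − E)/0.0592 = 3(1.54 − 1.379)/0.0592 = 8.159, so Q = 1.44 × 10^8.
With Q = [Cr³⁺]/[Ag⁺]^3 and the known concentrations, [Ag⁺]^3 in the denominator gives [Ag⁺] = 7.7 × 10^-5 M.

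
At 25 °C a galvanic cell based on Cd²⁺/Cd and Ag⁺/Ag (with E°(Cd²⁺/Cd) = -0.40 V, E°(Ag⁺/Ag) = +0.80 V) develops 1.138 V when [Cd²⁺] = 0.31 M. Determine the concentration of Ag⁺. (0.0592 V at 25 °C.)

0.05 M

From the Nernst equation, log Q = n(E° − E)/0.0592 = 2(1.20 − 1.138)/0.0592 = 2.095, so Q = 124.
With Q = [Cd²⁺]/[Ag⁺]^2 and the known concentrations, [Ag⁺]^2 in the denominator gives [Ag⁺] = 0.05 M.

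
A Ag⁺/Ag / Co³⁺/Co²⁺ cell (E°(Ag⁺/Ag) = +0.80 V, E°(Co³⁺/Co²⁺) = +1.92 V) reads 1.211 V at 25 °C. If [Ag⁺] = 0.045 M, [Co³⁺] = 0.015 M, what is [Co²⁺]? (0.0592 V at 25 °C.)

0.0097 M

From the Nernst equation, log Q = n(E° − E)/0.0592 = 1(1.12 − 1.211)/0.0592 = -1.537, so Q = 0.0290.
With Q = [Ag⁺]·[Co²⁺]/[Co³⁺] and the known concentrations, [Co²⁺] in the numerator gives [Co²⁺] = 0.0097 M.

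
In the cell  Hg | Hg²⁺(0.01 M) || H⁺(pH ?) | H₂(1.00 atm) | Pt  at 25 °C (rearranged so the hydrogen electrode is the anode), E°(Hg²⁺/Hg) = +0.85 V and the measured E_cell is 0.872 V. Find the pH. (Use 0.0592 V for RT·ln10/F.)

E°_cell = 0.85 V and n = 2.
log Q = n(E° − E)/0.0592 = 2×(0.85 − 0.872)/0.0592 = -0.743.
With Q = [H⁺]^2 / ([Hg²⁺]·P(H₂)), solving for [H⁺] gives log[H⁺] = -1.372, so pH = 1.37.

pH = 1.37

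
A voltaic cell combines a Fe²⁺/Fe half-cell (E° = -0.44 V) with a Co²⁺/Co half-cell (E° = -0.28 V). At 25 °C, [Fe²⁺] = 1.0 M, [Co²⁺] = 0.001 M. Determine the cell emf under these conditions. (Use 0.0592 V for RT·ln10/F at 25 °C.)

0.071 V

The Co²⁺/Co couple has the higher reduction potential and acts as the cathode, so E°_cell = -0.28 − (-0.44) = 0.16 V.
Balancing electrons gives n = 2; the reaction quotient is Q = [Fe²⁺]/[Co²⁺] = 1000.
At 25 °C, E = E° − (0.0592/n) log Q = 0.16 − (0.0592/2)(3.000) = 0.160 − 0.089 = 0.071 V.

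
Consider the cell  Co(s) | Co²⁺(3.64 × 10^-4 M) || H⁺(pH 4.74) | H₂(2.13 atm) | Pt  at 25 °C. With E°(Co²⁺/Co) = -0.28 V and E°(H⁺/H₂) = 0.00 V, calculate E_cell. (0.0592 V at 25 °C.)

0.091 V

The hydrogen couple is the cathode, so E°_cell = 0.28 V; n = 2.
[H⁺] = 10^(−4.74) = 1.8 × 10^-5 M, and Q = [Co²⁺]·P(H₂) / [H⁺]^2 = 2.34 × 10^6.
E = E° − (0.0592/2) log Q = 0.28 − (0.0592/2)(6.369) = 0.091 V.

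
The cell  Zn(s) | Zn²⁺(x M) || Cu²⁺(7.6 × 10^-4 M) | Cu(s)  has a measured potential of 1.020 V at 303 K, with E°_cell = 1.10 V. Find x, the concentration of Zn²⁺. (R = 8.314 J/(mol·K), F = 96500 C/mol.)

From the Nernst equation, ln Q = nF(E° − E)/RT = 2×96500×(1.10 − 1.020)/(8.314×303) = 6.129, so Q = 459.
With Q = [Zn²⁺]/[Cu²⁺] and the known concentrations, [Zn²⁺] in the numerator gives [Zn²⁺] = 0.35 M.

0.35 M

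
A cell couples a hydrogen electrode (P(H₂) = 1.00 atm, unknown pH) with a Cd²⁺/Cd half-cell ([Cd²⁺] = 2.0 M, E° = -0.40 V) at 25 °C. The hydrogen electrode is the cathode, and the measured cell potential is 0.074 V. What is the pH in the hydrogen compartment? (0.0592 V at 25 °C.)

E°_cell = 0.40 V and n = 2.
log Q = n(E° − E)/0.0592 = 2×(0.40 − 0.074)/0.0592 = 11.014.
With Q = [Cd²⁺]·P(H₂) / [H⁺]^2, solving for [H⁺] gives log[H⁺] = -5.356, so pH = 5.36.

pH = 5.36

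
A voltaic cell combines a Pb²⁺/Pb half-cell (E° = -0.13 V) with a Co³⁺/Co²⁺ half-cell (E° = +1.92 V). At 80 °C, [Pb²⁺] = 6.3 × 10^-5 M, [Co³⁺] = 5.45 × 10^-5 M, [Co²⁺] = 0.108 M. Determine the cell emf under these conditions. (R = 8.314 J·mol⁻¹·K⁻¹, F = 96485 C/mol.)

1.97 V

The Co³⁺/Co²⁺ couple has the higher reduction potential and acts as the cathode, so E°_cell = +1.92 − (-0.13) = 2.05 V.
Balancing electrons gives n = 2; the reaction quotient is Q = [Pb²⁺]·[Co²⁺]^2/[Co³⁺]^2 = 247.
E = E° − (RT/nF) ln Q = 2.05 − (8.314×353)/(2×96485) × (5.511) = 2.050 − 0.084 = 1.966 V.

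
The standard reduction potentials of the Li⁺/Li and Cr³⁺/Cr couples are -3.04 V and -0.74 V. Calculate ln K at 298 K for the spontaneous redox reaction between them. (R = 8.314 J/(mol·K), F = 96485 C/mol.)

ln K = 268.7

E°_cell = -0.74 − (-3.04) = 2.30 V, with n = 3 electrons transferred.
At equilibrium E = 0, so the Nernst equation gives ln K = nFE°/RT = (3)(96485)(2.30)/((8.314)(298)) = 268.71.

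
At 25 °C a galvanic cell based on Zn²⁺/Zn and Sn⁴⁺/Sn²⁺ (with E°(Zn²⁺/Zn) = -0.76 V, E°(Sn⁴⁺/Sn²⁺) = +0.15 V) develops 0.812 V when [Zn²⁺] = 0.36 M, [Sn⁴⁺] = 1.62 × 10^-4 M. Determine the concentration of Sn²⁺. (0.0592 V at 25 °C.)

0.92 M

From the Nernst equation, log Q = n(E° − E)/0.0592 = 2(0.91 − 0.812)/0.0592 = 3.311, so Q = 2050.
With Q = [Zn²⁺]·[Sn²⁺]/[Sn⁴⁺] and the known concentrations, [Sn²⁺] in the numerator gives [Sn²⁺] = 0.92 M.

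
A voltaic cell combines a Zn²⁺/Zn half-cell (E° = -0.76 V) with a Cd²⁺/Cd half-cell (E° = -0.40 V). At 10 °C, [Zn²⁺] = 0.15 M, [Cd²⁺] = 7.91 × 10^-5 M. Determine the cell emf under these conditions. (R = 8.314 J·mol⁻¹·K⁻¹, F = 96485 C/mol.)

The Cd²⁺/Cd couple has the higher reduction potential and acts as the cathode, so E°_cell = -0.40 − (-0.76) = 0.36 V.
Balancing electrons gives n = 2; the reaction quotient is Q = [Zn²⁺]/[Cd²⁺] = 1900.
E = E° − (RT/nF) ln Q = 0.36 − (8.314×283)/(2×96485) × (7.548) = 0.360 − 0.092 = 0.268 V.

0.268 V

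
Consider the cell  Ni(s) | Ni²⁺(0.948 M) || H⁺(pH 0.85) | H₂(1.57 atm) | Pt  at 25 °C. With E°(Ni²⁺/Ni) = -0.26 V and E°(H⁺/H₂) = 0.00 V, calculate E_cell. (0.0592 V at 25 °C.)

0.20 V

The hydrogen couple is the cathode, so E°_cell = 0.26 V; n = 2.
[H⁺] = 10^(−0.85) = 0.14 M, and Q = [Ni²⁺]·P(H₂) / [H⁺]^2 = 74.6.
E = E° − (0.0592/2) log Q = 0.26 − (0.0592/2)(1.873) = 0.205 V.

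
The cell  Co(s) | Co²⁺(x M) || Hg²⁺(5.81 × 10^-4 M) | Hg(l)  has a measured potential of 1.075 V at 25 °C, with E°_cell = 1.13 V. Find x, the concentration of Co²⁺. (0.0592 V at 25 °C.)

0.042 M

From the Nernst equation, log Q = n(E° − E)/0.0592 = 2(1.13 − 1.075)/0.0592 = 1.858, so Q = 72.1.
With Q = [Co²⁺]/[Hg²⁺] and the known concentrations, [Co²⁺] in the numerator gives [Co²⁺] = 0.042 M.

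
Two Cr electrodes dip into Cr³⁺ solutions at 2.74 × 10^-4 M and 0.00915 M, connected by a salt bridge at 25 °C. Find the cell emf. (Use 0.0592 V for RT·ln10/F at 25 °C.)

0.030 V

Both half-cells are Cr³⁺/Cr, so E°_cell = 0. The concentrated side is the cathode; the cell reaction moves Cr³⁺ from high to low concentration with n = 3.
Q = [Cr³⁺]_dilute/[Cr³⁺]_conc = 2.74 × 10^-4/0.00915 = 0.0299.
E = 0 − (0.0592/3) log Q = −(0.0592/3)(-1.524) = 0.0301 V.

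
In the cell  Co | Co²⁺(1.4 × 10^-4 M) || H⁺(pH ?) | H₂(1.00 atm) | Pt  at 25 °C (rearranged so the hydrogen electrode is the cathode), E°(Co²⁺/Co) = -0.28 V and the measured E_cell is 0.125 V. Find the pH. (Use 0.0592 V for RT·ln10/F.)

pH = 4.55

E°_cell = 0.28 V and n = 2.
log Q = n(E° − E)/0.0592 = 2×(0.28 − 0.125)/0.0592 = 5.236.
With Q = [Co²⁺]·P(H₂) / [H⁺]^2, solving for [H⁺] gives log[H⁺] = -4.545, so pH = 4.55.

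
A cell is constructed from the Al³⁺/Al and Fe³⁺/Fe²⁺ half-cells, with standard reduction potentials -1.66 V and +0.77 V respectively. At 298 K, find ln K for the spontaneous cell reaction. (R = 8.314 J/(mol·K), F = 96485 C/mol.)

ln K = 283.9

E°_cell = +0.77 − (-1.66) = 2.43 V, with n = 3 electrons transferred.
At equilibrium E = 0, so the Nernst equation gives ln K = nFE°/RT = (3)(96485)(2.43)/((8.314)(298)) = 283.90.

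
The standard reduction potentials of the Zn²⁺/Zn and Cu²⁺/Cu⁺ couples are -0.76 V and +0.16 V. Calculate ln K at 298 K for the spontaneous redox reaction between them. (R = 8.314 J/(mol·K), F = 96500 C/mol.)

E°_cell = +0.16 − (-0.76) = 0.92 V, with n = 2 electrons transferred.
At equilibrium E = 0, so the Nernst equation gives ln K = nFE°/RT = (2)(96500)(0.92)/((8.314)(298)) = 71.67.

ln K = 71.7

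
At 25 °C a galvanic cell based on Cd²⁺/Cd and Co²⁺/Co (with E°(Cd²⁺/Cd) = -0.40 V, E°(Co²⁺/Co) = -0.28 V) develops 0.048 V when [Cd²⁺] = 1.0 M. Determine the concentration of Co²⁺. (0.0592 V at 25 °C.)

0.0037 M

From the Nernst equation, log Q = n(E° − E)/0.0592 = 2(0.12 − 0.048)/0.0592 = 2.432, so Q = 271.
With Q = [Cd²⁺]/[Co²⁺] and the known concentrations, [Co²⁺] in the denominator gives [Co²⁺] = 0.0037 M.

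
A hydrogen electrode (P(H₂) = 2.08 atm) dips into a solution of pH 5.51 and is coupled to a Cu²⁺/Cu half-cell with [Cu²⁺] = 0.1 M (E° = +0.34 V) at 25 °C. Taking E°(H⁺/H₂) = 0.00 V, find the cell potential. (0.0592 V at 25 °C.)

The Cu²⁺/Cu couple is the cathode, so E°_cell = 0.34 V; n = 2.
[H⁺] = 10^(−5.51) = 3.1 × 10^-6 M, and Q = [H⁺]^2 / ([Cu²⁺]·P(H₂)) = 4.59 × 10^-11.
E = E° − (0.0592/2) log Q = 0.34 − (0.0592/2)(-10.338) = 0.646 V.

0.65 V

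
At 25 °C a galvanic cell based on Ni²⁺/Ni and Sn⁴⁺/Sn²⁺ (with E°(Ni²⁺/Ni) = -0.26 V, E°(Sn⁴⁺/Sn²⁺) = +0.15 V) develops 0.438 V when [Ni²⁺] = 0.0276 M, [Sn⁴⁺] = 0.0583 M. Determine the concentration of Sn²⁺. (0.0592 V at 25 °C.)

0.24 M

From the Nernst equation, log Q = n(E° − E)/0.0592 = 2(0.41 − 0.438)/0.0592 = -0.946, so Q = 0.113.
With Q = [Ni²⁺]·[Sn²⁺]/[Sn⁴⁺] and the known concentrations, [Sn²⁺] in the numerator gives [Sn²⁺] = 0.24 M.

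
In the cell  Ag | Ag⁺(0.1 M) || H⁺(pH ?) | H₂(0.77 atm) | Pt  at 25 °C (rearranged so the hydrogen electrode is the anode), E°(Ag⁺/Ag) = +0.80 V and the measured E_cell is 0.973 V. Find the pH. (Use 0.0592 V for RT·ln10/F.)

pH = 3.98

E°_cell = 0.80 V and n = 2.
log Q = n(E° − E)/0.0592 = 2×(0.80 − 0.973)/0.0592 = -5.845.
With Q = [H⁺]^2 / ([Ag⁺]^2·P(H₂)), solving for [H⁺] gives log[H⁺] = -3.979, so pH = 3.98.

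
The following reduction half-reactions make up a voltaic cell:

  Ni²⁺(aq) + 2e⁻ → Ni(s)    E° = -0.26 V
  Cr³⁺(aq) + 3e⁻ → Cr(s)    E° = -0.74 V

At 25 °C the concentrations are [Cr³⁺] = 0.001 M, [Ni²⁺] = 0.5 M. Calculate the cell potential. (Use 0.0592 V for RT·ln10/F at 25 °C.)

0.530 V

The Ni²⁺/Ni couple has the higher reduction potential and acts as the cathode, so E°_cell = -0.26 − (-0.74) = 0.48 V.
Balancing electrons gives n = 6; the reaction quotient is Q = [Cr³⁺]^2/[Ni²⁺]^3 = 8 × 10^-6.
At 25 °C, E = E° − (0.0592/n) log Q = 0.48 − (0.0592/6)(-5.097) = 0.480 + 0.050 = 0.530 V.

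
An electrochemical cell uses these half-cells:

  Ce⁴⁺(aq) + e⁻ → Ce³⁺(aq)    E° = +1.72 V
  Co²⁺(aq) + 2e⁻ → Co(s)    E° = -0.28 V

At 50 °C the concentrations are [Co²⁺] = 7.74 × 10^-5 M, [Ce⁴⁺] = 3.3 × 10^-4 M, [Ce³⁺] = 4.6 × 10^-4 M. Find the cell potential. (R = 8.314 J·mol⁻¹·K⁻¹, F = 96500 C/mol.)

The Ce⁴⁺/Ce³⁺ couple has the higher reduction potential and acts as the cathode, so E°_cell = +1.72 − (-0.28) = 2.00 V.
Balancing electrons gives n = 2; the reaction quotient is Q = [Co²⁺]·[Ce³⁺]^2/[Ce⁴⁺]^2 = 1.5 × 10^-4.
E = E° − (RT/nF) ln Q = 2.00 − (8.314×323)/(2×96500) × (-8.802) = 2.000 + 0.122 = 2.122 V.

2.12 V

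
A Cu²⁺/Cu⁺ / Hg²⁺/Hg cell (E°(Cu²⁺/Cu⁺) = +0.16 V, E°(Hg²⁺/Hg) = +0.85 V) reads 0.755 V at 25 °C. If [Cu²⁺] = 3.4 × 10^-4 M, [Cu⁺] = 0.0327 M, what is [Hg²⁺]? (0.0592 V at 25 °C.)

From the Nernst equation, log Q = n(E° − E)/0.0592 = 2(0.69 − 0.755)/0.0592 = -2.196, so Q = 0.00637.
With Q = [Cu²⁺]^2/([Cu⁺]^2·[Hg²⁺]) and the known concentrations, [Hg²⁺] in the denominator gives [Hg²⁺] = 0.017 M.

0.017 M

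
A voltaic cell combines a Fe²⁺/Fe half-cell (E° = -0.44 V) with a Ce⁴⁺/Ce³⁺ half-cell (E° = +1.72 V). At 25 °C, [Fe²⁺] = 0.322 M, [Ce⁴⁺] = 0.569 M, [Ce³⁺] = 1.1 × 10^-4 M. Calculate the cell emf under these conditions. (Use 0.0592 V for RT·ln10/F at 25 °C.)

2.39 V

The Ce⁴⁺/Ce³⁺ couple has the higher reduction potential and acts as the cathode, so E°_cell = +1.72 − (-0.44) = 2.16 V.
Balancing electrons gives n = 2; the reaction quotient is Q = [Fe²⁺]·[Ce³⁺]^2/[Ce⁴⁺]^2 = 1.2 × 10^-8.
At 25 °C, E = E° − (0.0592/n) log Q = 2.16 − (0.0592/2)(-7.920) = 2.160 + 0.234 = 2.394 V.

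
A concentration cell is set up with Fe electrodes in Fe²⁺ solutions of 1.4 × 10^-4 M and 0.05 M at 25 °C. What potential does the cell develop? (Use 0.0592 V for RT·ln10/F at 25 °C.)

Both half-cells are Fe²⁺/Fe, so E°_cell = 0. The concentrated side is the cathode; the cell reaction moves Fe²⁺ from high to low concentration with n = 2.
Q = [Fe²⁺]_dilute/[Fe²⁺]_conc = 1.4 × 10^-4/0.05 = 0.00280.
E = 0 − (0.0592/2) log Q = −(0.0592/2)(-2.553) = 0.0756 V.

0.076 V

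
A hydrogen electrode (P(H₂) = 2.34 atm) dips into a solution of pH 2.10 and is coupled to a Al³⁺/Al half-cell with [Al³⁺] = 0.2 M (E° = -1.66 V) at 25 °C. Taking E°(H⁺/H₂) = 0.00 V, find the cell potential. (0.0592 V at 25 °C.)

The hydrogen couple is the cathode, so E°_cell = 1.66 V; n = 6.
[H⁺] = 10^(−2.10) = 0.0079 M, and Q = [Al³⁺]^2·P(H₂)^3 / [H⁺]^6 = 2.04 × 10^12.
E = E° − (0.0592/6) log Q = 1.66 − (0.0592/6)(12.310) = 1.539 V.

1.54 V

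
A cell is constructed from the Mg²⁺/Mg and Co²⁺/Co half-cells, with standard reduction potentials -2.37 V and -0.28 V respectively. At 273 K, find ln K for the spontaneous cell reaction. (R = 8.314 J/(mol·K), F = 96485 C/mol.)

ln K = 177.7

E°_cell = -0.28 − (-2.37) = 2.09 V, with n = 2 electrons transferred.
At equilibrium E = 0, so the Nernst equation gives ln K = nFE°/RT = (2)(96485)(2.09)/((8.314)(273)) = 177.69.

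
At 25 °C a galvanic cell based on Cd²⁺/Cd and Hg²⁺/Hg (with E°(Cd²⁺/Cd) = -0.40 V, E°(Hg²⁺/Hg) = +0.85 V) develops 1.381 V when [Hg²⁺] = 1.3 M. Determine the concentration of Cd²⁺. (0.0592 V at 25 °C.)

4.9 × 10^-5 M

From the Nernst equation, log Q = n(E° − E)/0.0592 = 2(1.25 − 1.381)/0.0592 = -4.426, so Q = 3.75 × 10^-5.
With Q = [Cd²⁺]/[Hg²⁺] and the known concentrations, [Cd²⁺] in the numerator gives [Cd²⁺] = 4.9 × 10^-5 M.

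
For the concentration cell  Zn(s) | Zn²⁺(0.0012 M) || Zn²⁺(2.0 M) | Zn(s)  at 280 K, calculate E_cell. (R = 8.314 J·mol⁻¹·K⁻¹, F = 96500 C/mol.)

0.089 V

Both half-cells are Zn²⁺/Zn, so E°_cell = 0. The concentrated side is the cathode; the cell reaction moves Zn²⁺ from high to low concentration with n = 2.
Q = [Zn²⁺]_dilute/[Zn²⁺]_conc = 0.0012/2.0 = 6 × 10^-4.
E = 0 − (RT/nF) ln Q = −((8.314×280)/(2×96500))(-7.419) = 0.0895 V.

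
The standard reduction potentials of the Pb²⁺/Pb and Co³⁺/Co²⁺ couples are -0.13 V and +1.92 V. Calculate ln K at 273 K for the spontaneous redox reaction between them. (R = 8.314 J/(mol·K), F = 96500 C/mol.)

ln K = 174.3

E°_cell = +1.92 − (-0.13) = 2.05 V, with n = 2 electrons transferred.
At equilibrium E = 0, so the Nernst equation gives ln K = nFE°/RT = (2)(96500)(2.05)/((8.314)(273)) = 174.32.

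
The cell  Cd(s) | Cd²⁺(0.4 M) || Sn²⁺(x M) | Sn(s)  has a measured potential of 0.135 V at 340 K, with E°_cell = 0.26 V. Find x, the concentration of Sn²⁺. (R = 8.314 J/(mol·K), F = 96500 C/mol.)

7.9 × 10^-5 M

From the Nernst equation, ln Q = nF(E° − E)/RT = 2×96500×(0.26 − 0.135)/(8.314×340) = 8.535, so Q = 5090.
With Q = [Cd²⁺]/[Sn²⁺] and the known concentrations, [Sn²⁺] in the denominator gives [Sn²⁺] = 7.9 × 10^-5 M.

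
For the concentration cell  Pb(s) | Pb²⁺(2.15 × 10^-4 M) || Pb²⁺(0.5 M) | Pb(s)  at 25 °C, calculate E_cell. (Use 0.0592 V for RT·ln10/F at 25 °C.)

Both half-cells are Pb²⁺/Pb, so E°_cell = 0. The concentrated side is the cathode; the cell reaction moves Pb²⁺ from high to low concentration with n = 2.
Q = [Pb²⁺]_dilute/[Pb²⁺]_conc = 2.15 × 10^-4/0.5 = 4.3 × 10^-4.
E = 0 − (0.0592/2) log Q = −(0.0592/2)(-3.367) = 0.0997 V.

0.100 V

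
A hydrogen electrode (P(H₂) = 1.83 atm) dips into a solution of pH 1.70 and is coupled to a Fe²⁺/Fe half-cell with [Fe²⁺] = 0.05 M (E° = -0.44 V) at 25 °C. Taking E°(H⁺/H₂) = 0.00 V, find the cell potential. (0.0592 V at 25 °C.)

0.37 V

The hydrogen couple is the cathode, so E°_cell = 0.44 V; n = 2.
[H⁺] = 10^(−1.70) = 0.020 M, and Q = [Fe²⁺]·P(H₂) / [H⁺]^2 = 230.
E = E° − (0.0592/2) log Q = 0.44 − (0.0592/2)(2.361) = 0.370 V.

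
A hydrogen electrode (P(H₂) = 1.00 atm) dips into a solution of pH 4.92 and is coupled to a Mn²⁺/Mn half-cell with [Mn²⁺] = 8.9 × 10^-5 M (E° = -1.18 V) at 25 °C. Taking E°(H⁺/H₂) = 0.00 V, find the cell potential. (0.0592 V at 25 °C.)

1.01 V

The hydrogen couple is the cathode, so E°_cell = 1.18 V; n = 2.
[H⁺] = 10^(−4.92) = 1.2 × 10^-5 M, and Q = [Mn²⁺]·P(H₂) / [H⁺]^2 = 6.16 × 10^5.
E = E° − (0.0592/2) log Q = 1.18 − (0.0592/2)(5.789) = 1.009 V.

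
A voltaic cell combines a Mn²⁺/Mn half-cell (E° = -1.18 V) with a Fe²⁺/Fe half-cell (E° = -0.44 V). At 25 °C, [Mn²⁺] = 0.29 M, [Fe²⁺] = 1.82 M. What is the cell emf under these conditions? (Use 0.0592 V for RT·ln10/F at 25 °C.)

The Fe²⁺/Fe couple has the higher reduction potential and acts as the cathode, so E°_cell = -0.44 − (-1.18) = 0.74 V.
Balancing electrons gives n = 2; the reaction quotient is Q = [Mn²⁺]/[Fe²⁺] = 0.159.
At 25 °C, E = E° − (0.0592/n) log Q = 0.74 − (0.0592/2)(-0.798) = 0.740 + 0.024 = 0.764 V.

0.764 V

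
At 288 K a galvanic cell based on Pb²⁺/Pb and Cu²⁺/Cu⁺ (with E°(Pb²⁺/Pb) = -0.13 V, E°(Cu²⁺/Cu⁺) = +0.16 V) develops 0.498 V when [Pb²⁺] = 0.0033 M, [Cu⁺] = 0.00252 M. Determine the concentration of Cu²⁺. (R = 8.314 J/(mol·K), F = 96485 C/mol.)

From the Nernst equation, ln Q = nF(E° − E)/RT = 2×96485×(0.29 − 0.498)/(8.314×288) = -16.763, so Q = 5.25 × 10^-8.
With Q = [Pb²⁺]·[Cu⁺]^2/[Cu²⁺]^2 and the known concentrations, [Cu²⁺]^2 in the denominator gives [Cu²⁺] = 0.63 M.

0.63 M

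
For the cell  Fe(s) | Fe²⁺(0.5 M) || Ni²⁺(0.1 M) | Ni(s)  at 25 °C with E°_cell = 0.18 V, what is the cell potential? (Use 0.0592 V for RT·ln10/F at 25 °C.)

0.159 V

Balancing electrons gives n = 2; the reaction quotient is Q = [Fe²⁺]/[Ni²⁺] = 5.00.
At 25 °C, E = E° − (0.0592/n) log Q = 0.18 − (0.0592/2)(0.699) = 0.180 − 0.021 = 0.159 V.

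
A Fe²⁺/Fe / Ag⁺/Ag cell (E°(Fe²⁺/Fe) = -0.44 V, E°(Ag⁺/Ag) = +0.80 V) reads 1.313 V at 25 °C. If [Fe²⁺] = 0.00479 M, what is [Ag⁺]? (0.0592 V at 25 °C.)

1.2 M

From the Nernst equation, log Q = n(E° − E)/0.0592 = 2(1.24 − 1.313)/0.0592 = -2.466, so Q = 0.00342.
With Q = [Fe²⁺]/[Ag⁺]^2 and the known concentrations, [Ag⁺]^2 in the denominator gives [Ag⁺] = 1.2 M.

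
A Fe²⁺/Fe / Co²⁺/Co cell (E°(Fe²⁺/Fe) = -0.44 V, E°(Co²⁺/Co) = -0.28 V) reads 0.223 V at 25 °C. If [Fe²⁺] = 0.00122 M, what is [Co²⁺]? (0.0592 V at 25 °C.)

0.16 M

From the Nernst equation, log Q = n(E° − E)/0.0592 = 2(0.16 − 0.223)/0.0592 = -2.128, so Q = 0.00744.
With Q = [Fe²⁺]/[Co²⁺] and the known concentrations, [Co²⁺] in the denominator gives [Co²⁺] = 0.16 M.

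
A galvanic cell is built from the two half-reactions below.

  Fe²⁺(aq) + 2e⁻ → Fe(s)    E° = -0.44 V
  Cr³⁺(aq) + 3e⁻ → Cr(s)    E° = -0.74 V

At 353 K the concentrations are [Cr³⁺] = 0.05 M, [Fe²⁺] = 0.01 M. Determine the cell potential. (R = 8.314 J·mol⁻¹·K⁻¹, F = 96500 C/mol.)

The Fe²⁺/Fe couple has the higher reduction potential and acts as the cathode, so E°_cell = -0.44 − (-0.74) = 0.30 V.
Balancing electrons gives n = 6; the reaction quotient is Q = [Cr³⁺]^2/[Fe²⁺]^3 = 2500.
E = E° − (RT/nF) ln Q = 0.30 − (8.314×353)/(6×96500) × (7.824) = 0.300 − 0.040 = 0.260 V.

0.260 V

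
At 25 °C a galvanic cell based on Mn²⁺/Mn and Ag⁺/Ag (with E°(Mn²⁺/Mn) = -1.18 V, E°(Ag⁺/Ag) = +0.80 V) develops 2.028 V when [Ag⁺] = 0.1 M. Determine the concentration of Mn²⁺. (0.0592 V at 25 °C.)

From the Nernst equation, log Q = n(E° − E)/0.0592 = 2(1.98 − 2.028)/0.0592 = -1.622, so Q = 0.0239.
With Q = [Mn²⁺]/[Ag⁺]^2 and the known concentrations, [Mn²⁺] in the numerator gives [Mn²⁺] = 2.4 × 10^-4 M.

2.4 × 10^-4 M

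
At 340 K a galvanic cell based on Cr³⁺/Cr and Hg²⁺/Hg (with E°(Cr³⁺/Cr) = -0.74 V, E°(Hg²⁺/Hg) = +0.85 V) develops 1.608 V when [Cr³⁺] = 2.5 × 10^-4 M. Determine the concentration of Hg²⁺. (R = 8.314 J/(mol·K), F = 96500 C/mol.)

0.014 M

From the Nernst equation, ln Q = nF(E° − E)/RT = 6×96500×(1.59 − 1.608)/(8.314×340) = -3.687, so Q = 0.0250.
With Q = [Cr³⁺]^2/[Hg²⁺]^3 and the known concentrations, [Hg²⁺]^3 in the denominator gives [Hg²⁺] = 0.014 M.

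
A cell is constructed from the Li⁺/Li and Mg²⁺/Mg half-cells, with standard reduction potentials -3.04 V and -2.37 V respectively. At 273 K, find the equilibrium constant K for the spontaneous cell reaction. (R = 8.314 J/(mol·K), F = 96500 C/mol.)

E°_cell = -2.37 − (-3.04) = 0.67 V, with n = 2 electrons transferred.
At equilibrium E = 0, so the Nernst equation gives ln K = nFE°/RT = (2)(96500)(0.67)/((8.314)(273)) = 56.97.
K = e^56.97 = 5.5 × 10^24.

5.5 × 10^24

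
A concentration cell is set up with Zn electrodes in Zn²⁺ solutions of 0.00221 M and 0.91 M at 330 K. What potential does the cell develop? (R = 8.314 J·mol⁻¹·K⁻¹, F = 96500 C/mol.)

Both half-cells are Zn²⁺/Zn, so E°_cell = 0. The concentrated side is the cathode; the cell reaction moves Zn²⁺ from high to low concentration with n = 2.
Q = [Zn²⁺]_dilute/[Zn²⁺]_conc = 0.00221/0.91 = 0.00243.
E = 0 − (RT/nF) ln Q = −((8.314×330)/(2×96500))(-6.020) = 0.0856 V.

0.086 V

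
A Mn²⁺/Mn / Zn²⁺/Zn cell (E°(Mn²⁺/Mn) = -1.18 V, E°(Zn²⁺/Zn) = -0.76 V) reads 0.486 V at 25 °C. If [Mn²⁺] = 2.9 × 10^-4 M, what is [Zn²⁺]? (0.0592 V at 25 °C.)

From the Nernst equation, log Q = n(E° − E)/0.0592 = 2(0.42 − 0.486)/0.0592 = -2.230, so Q = 0.00589.
With Q = [Mn²⁺]/[Zn²⁺] and the known concentrations, [Zn²⁺] in the denominator gives [Zn²⁺] = 0.049 M.

0.049 M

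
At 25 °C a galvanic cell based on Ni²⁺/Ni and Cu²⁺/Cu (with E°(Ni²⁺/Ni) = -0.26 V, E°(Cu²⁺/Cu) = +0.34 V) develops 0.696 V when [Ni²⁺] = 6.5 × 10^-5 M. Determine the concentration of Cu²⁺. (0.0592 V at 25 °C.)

0.11 M

From the Nernst equation, log Q = n(E° − E)/0.0592 = 2(0.60 − 0.696)/0.0592 = -3.243, so Q = 5.71 × 10^-4.
With Q = [Ni²⁺]/[Cu²⁺] and the known concentrations, [Cu²⁺] in the denominator gives [Cu²⁺] = 0.11 M.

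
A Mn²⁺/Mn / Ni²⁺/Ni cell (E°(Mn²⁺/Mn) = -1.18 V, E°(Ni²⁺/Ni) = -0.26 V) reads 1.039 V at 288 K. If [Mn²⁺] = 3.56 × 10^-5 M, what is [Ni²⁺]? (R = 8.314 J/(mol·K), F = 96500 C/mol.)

From the Nernst equation, ln Q = nF(E° − E)/RT = 2×96500×(0.92 − 1.039)/(8.314×288) = -9.592, so Q = 6.83 × 10^-5.
With Q = [Mn²⁺]/[Ni²⁺] and the known concentrations, [Ni²⁺] in the denominator gives [Ni²⁺] = 0.52 M.

0.52 M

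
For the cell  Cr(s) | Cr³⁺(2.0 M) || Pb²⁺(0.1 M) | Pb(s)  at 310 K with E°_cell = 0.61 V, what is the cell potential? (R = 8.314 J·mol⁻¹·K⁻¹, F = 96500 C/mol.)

Balancing electrons gives n = 6; the reaction quotient is Q = [Cr³⁺]^2/[Pb²⁺]^3 = 4000.
E = E° − (RT/nF) ln Q = 0.61 − (8.314×310)/(6×96500) × (8.294) = 0.610 − 0.037 = 0.573 V.

0.573 V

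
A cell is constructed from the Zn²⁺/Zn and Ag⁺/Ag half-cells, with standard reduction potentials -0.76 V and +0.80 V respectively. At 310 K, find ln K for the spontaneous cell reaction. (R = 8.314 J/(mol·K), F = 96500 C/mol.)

ln K = 116.8

E°_cell = +0.80 − (-0.76) = 1.56 V, with n = 2 electrons transferred.
At equilibrium E = 0, so the Nernst equation gives ln K = nFE°/RT = (2)(96500)(1.56)/((8.314)(310)) = 116.82.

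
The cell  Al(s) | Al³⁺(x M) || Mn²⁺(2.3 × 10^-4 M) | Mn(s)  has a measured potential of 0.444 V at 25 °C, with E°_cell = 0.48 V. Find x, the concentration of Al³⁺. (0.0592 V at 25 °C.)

From the Nernst equation, log Q = n(E° − E)/0.0592 = 6(0.48 − 0.444)/0.0592 = 3.649, so Q = 4450.
With Q = [Al³⁺]^2/[Mn²⁺]^3 and the known concentrations, [Al³⁺]^2 in the numerator gives [Al³⁺] = 2.3 × 10^-4 M.

2.3 × 10^-4 M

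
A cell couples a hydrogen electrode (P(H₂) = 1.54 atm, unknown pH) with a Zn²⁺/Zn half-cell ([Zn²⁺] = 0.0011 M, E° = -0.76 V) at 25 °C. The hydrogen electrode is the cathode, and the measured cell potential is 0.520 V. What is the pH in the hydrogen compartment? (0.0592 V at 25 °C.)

E°_cell = 0.76 V and n = 2.
log Q = n(E° − E)/0.0592 = 2×(0.76 − 0.520)/0.0592 = 8.108.
With Q = [Zn²⁺]·P(H₂) / [H⁺]^2, solving for [H⁺] gives log[H⁺] = -5.440, so pH = 5.44.

pH = 5.44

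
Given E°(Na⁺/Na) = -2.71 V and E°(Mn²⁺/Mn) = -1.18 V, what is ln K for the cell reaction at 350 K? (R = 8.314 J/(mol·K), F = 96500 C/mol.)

E°_cell = -1.18 − (-2.71) = 1.53 V, with n = 2 electrons transferred.
At equilibrium E = 0, so the Nernst equation gives ln K = nFE°/RT = (2)(96500)(1.53)/((8.314)(350)) = 101.48.

ln K = 101.5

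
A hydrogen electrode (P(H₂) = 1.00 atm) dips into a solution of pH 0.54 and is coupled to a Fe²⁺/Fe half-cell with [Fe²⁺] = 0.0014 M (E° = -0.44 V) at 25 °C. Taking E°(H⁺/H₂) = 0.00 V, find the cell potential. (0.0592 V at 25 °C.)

0.49 V

The hydrogen couple is the cathode, so E°_cell = 0.44 V; n = 2.
[H⁺] = 10^(−0.54) = 0.29 M, and Q = [Fe²⁺]·P(H₂) / [H⁺]^2 = 0.0168.
E = E° − (0.0592/2) log Q = 0.44 − (0.0592/2)(-1.774) = 0.493 V.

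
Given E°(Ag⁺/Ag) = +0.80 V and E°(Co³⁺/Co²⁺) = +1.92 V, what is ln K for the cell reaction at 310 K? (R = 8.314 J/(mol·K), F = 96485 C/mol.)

E°_cell = +1.92 − (+0.80) = 1.12 V, with n = 1 electron transferred.
At equilibrium E = 0, so the Nernst equation gives ln K = nFE°/RT = (1)(96485)(1.12)/((8.314)(310)) = 41.93.

ln K = 41.9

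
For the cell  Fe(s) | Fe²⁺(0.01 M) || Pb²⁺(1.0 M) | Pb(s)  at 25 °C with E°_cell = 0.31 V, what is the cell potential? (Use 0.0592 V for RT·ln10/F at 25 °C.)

0.369 V

Balancing electrons gives n = 2; the reaction quotient is Q = [Fe²⁺]/[Pb²⁺] = 0.0100.
At 25 °C, E = E° − (0.0592/n) log Q = 0.31 − (0.0592/2)(-2.000) = 0.310 + 0.059 = 0.369 V.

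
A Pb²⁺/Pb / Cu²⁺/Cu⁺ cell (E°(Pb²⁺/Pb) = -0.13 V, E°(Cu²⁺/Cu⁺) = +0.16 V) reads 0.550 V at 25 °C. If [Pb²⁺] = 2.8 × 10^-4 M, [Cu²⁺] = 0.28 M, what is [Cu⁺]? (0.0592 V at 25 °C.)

6.8 × 10^-4 M

From the Nernst equation, log Q = n(E° − E)/0.0592 = 2(0.29 − 0.550)/0.0592 = -8.784, so Q = 1.65 × 10^-9.
With Q = [Pb²⁺]·[Cu⁺]^2/[Cu²⁺]^2 and the known concentrations, [Cu⁺]^2 in the numerator gives [Cu⁺] = 6.8 × 10^-4 M.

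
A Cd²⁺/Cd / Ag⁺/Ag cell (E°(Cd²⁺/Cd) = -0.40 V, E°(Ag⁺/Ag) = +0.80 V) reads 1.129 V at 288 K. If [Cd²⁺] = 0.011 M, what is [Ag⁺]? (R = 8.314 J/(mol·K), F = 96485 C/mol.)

0.006 M

From the Nernst equation, ln Q = nF(E° − E)/RT = 2×96485×(1.20 − 1.129)/(8.314×288) = 5.722, so Q = 306.
With Q = [Cd²⁺]/[Ag⁺]^2 and the known concentrations, [Ag⁺]^2 in the denominator gives [Ag⁺] = 0.006 M.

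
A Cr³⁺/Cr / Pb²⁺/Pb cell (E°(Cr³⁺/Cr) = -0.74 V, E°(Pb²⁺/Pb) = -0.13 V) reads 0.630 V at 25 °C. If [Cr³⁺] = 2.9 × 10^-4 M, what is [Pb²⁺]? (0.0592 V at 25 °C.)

0.021 M

From the Nernst equation, log Q = n(E° − E)/0.0592 = 6(0.61 − 0.630)/0.0592 = -2.027, so Q = 0.00940.
With Q = [Cr³⁺]^2/[Pb²⁺]^3 and the known concentrations, [Pb²⁺]^3 in the denominator gives [Pb²⁺] = 0.021 M.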